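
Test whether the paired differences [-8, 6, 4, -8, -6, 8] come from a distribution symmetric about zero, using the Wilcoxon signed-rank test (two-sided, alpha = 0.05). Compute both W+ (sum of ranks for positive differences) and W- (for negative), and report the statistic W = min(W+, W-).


Step 1: Drop any zero differences (none here) and take |d_i|.
|d| = [8, 6, 4, 8, 6, 8]
Step 2: Midrank |d_i| (ties get averaged ranks).
ranks: |8|->5, |6|->2.5, |4|->1, |8|->5, |6|->2.5, |8|->5
Step 3: Attach original signs; sum ranks with positive sign and with negative sign.
W+ = 2.5 + 1 + 5 = 8.5
W- = 5 + 5 + 2.5 = 12.5
(Check: W+ + W- = 21 should equal n(n+1)/2 = 21.)
Step 4: Test statistic W = min(W+, W-) = 8.5.
Step 5: Ties in |d|, so use the tie-corrected normal approximation.
        E[W] = n(n+1)/4 = 6*7/4 = 10.5.
        Tie groups: |d|=6 (t=2), |d|=8 (t=3); sum(t^3 - t) = 30.
        Var[W] = n(n+1)(2n+1)/24 - sum(t^3-t)/48 = 546/24 - 30/48 = 22.125.
        z = (W - E[W]) / sqrt(Var[W]) = (8.5 - 10.5) / 4.7037 = -0.4252.
        Two-sided p = 2*Phi(z) = 0.670694.
Step 6: alpha = 0.05. fail to reject H0.

W+ = 8.5, W- = 12.5, W = min = 8.5, p = 0.670694, fail to reject H0.


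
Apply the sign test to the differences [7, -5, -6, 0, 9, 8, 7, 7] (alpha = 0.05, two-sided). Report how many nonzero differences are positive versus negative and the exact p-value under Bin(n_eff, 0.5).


Step 1: Discard zero differences. Original n = 8; n_eff = number of nonzero differences = 7.
Nonzero differences (with sign): +7, -5, -6, +9, +8, +7, +7
Step 2: Count signs: positive = 5, negative = 2.
Step 3: Under H0: P(positive) = 0.5, so the number of positives S ~ Bin(7, 0.5).
Step 4: Two-sided exact p-value = sum of Bin(7,0.5) probabilities at or below the observed probability = 0.453125.
Step 5: alpha = 0.05. fail to reject H0.

n_eff = 7, pos = 5, neg = 2, p = 0.453125, fail to reject H0.


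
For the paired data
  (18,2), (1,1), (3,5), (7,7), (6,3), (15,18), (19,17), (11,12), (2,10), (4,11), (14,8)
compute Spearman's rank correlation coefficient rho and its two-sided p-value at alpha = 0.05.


Step 1: Rank x and y separately (midranks; no ties here).
rank(x): 18->10, 1->1, 3->3, 7->6, 6->5, 15->9, 19->11, 11->7, 2->2, 4->4, 14->8
rank(y): 2->2, 1->1, 5->4, 7->5, 3->3, 18->11, 17->10, 12->9, 10->7, 11->8, 8->6
Step 2: d_i = R_x(i) - R_y(i); compute d_i^2.
  (10-2)^2=64, (1-1)^2=0, (3-4)^2=1, (6-5)^2=1, (5-3)^2=4, (9-11)^2=4, (11-10)^2=1, (7-9)^2=4, (2-7)^2=25, (4-8)^2=16, (8-6)^2=4
sum(d^2) = 124.
Step 3: rho = 1 - 6*124 / (11*(11^2 - 1)) = 1 - 744/1320 = 0.436364.
Step 4: Under H0, t = rho * sqrt((n-2)/(1-rho^2)) = 1.4549 ~ t(9).
Step 5: Two-sided p-value from the t-distribution with 9 df = 0.179665.
Step 6: alpha = 0.05. fail to reject H0.

rho = 0.4364, p = 0.179665, fail to reject H0 at alpha = 0.05.


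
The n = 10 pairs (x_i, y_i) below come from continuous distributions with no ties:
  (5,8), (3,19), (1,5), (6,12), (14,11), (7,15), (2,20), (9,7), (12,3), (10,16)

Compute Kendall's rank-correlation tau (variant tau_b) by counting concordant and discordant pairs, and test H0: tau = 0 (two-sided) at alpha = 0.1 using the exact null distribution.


Step 1: Enumerate the 45 unordered pairs (i,j) with i<j and classify each by sign(x_j-x_i) * sign(y_j-y_i).
  (1,2):dx=-2,dy=+11->D; (1,3):dx=-4,dy=-3->C; (1,4):dx=+1,dy=+4->C; (1,5):dx=+9,dy=+3->C
  (1,6):dx=+2,dy=+7->C; (1,7):dx=-3,dy=+12->D; (1,8):dx=+4,dy=-1->D; (1,9):dx=+7,dy=-5->D
  (1,10):dx=+5,dy=+8->C; (2,3):dx=-2,dy=-14->C; (2,4):dx=+3,dy=-7->D; (2,5):dx=+11,dy=-8->D
  (2,6):dx=+4,dy=-4->D; (2,7):dx=-1,dy=+1->D; (2,8):dx=+6,dy=-12->D; (2,9):dx=+9,dy=-16->D
  (2,10):dx=+7,dy=-3->D; (3,4):dx=+5,dy=+7->C; (3,5):dx=+13,dy=+6->C; (3,6):dx=+6,dy=+10->C
  (3,7):dx=+1,dy=+15->C; (3,8):dx=+8,dy=+2->C; (3,9):dx=+11,dy=-2->D; (3,10):dx=+9,dy=+11->C
  (4,5):dx=+8,dy=-1->D; (4,6):dx=+1,dy=+3->C; (4,7):dx=-4,dy=+8->D; (4,8):dx=+3,dy=-5->D
  (4,9):dx=+6,dy=-9->D; (4,10):dx=+4,dy=+4->C; (5,6):dx=-7,dy=+4->D; (5,7):dx=-12,dy=+9->D
  (5,8):dx=-5,dy=-4->C; (5,9):dx=-2,dy=-8->C; (5,10):dx=-4,dy=+5->D; (6,7):dx=-5,dy=+5->D
  (6,8):dx=+2,dy=-8->D; (6,9):dx=+5,dy=-12->D; (6,10):dx=+3,dy=+1->C; (7,8):dx=+7,dy=-13->D
  (7,9):dx=+10,dy=-17->D; (7,10):dx=+8,dy=-4->D; (8,9):dx=+3,dy=-4->D; (8,10):dx=+1,dy=+9->C
  (9,10):dx=-2,dy=+13->D
Step 2: C = 18, D = 27, total pairs = 45.
Step 3: tau = (C - D)/(n(n-1)/2) = (18 - 27)/45 = -0.200000.
Step 4: Exact two-sided p-value (enumerate n! = 3628800 permutations of y under H0): p = 0.484313.
Step 5: alpha = 0.1. fail to reject H0.

tau_b = -0.2000 (C=18, D=27), p = 0.484313, fail to reject H0.


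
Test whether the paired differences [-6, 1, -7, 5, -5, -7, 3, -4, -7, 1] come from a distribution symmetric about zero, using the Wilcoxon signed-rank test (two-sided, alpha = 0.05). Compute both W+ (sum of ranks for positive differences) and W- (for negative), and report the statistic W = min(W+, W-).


Step 1: Drop any zero differences (none here) and take |d_i|.
|d| = [6, 1, 7, 5, 5, 7, 3, 4, 7, 1]
Step 2: Midrank |d_i| (ties get averaged ranks).
ranks: |6|->7, |1|->1.5, |7|->9, |5|->5.5, |5|->5.5, |7|->9, |3|->3, |4|->4, |7|->9, |1|->1.5
Step 3: Attach original signs; sum ranks with positive sign and with negative sign.
W+ = 1.5 + 5.5 + 3 + 1.5 = 11.5
W- = 7 + 9 + 5.5 + 9 + 4 + 9 = 43.5
(Check: W+ + W- = 55 should equal n(n+1)/2 = 55.)
Step 4: Test statistic W = min(W+, W-) = 11.5.
Step 5: Ties in |d|, so use the tie-corrected normal approximation.
        E[W] = n(n+1)/4 = 10*11/4 = 27.5.
        Tie groups: |d|=1 (t=2), |d|=5 (t=2), |d|=7 (t=3); sum(t^3 - t) = 36.
        Var[W] = n(n+1)(2n+1)/24 - sum(t^3-t)/48 = 2310/24 - 36/48 = 95.5.
        z = (W - E[W]) / sqrt(Var[W]) = (11.5 - 27.5) / 9.7724 = -1.6373.
        Two-sided p = 2*Phi(z) = 0.101576.
Step 6: alpha = 0.05. fail to reject H0.

W+ = 11.5, W- = 43.5, W = min = 11.5, p = 0.101576, fail to reject H0.


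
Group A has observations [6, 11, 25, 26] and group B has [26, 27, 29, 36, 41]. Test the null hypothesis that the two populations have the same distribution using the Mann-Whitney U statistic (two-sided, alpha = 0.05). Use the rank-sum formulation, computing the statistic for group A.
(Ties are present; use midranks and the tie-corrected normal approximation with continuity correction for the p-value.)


Step 1: Combine and sort all 9 observations; assign midranks.
sorted (value, group): (6,X), (11,X), (25,X), (26,X), (26,Y), (27,Y), (29,Y), (36,Y), (41,Y)
ranks: 6->1, 11->2, 25->3, 26->4.5, 26->4.5, 27->6, 29->7, 36->8, 41->9
Step 2: Rank sum for X: R1 = 1 + 2 + 3 + 4.5 = 10.5.
Step 3: U_X = R1 - n1(n1+1)/2 = 10.5 - 4*5/2 = 10.5 - 10 = 0.5.
       U_Y = n1*n2 - U_X = 20 - 0.5 = 19.5.
Step 4: Ties are present, so use the tie-corrected normal approximation (with continuity correction) for the p-value.
Step 5: p-value = 0.026844; compare to alpha = 0.05. reject H0.

U_X = 0.5, p = 0.026844, reject H0 at alpha = 0.05.


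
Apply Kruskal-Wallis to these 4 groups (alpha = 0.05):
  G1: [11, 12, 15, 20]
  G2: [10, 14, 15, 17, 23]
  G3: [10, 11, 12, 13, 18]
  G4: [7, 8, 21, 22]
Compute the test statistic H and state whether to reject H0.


Step 1: Combine all N = 18 observations and assign midranks.
sorted (value, group, rank): (7,G4,1), (8,G4,2), (10,G2,3.5), (10,G3,3.5), (11,G1,5.5), (11,G3,5.5), (12,G1,7.5), (12,G3,7.5), (13,G3,9), (14,G2,10), (15,G1,11.5), (15,G2,11.5), (17,G2,13), (18,G3,14), (20,G1,15), (21,G4,16), (22,G4,17), (23,G2,18)
Step 2: Sum ranks within each group.
R_1 = 39.5 (n_1 = 4)
R_2 = 56 (n_2 = 5)
R_3 = 39.5 (n_3 = 5)
R_4 = 36 (n_4 = 4)
Step 3: H = 12/(N(N+1)) * sum(R_i^2/n_i) - 3(N+1)
     = 12/(18*19) * (39.5^2/4 + 56^2/5 + 39.5^2/5 + 36^2/4) - 3*19
     = 0.035088 * 1653.31 - 57
     = 1.010965.
Step 4: Ties present; correction factor C = 1 - 24/(18^3 - 18) = 0.995872. Corrected H = 1.010965 / 0.995872 = 1.015155.
Step 5: Under H0, H ~ chi^2(3); p-value = 0.797585.
Step 6: alpha = 0.05. fail to reject H0.

H = 1.0152, df = 3, p = 0.797585, fail to reject H0.


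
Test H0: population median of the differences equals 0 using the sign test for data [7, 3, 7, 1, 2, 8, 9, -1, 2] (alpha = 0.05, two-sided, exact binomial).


Step 1: Discard zero differences. Original n = 9; n_eff = number of nonzero differences = 9.
Nonzero differences (with sign): +7, +3, +7, +1, +2, +8, +9, -1, +2
Step 2: Count signs: positive = 8, negative = 1.
Step 3: Under H0: P(positive) = 0.5, so the number of positives S ~ Bin(9, 0.5).
Step 4: Two-sided exact p-value = sum of Bin(9,0.5) probabilities at or below the observed probability = 0.039062.
Step 5: alpha = 0.05. reject H0.

n_eff = 9, pos = 8, neg = 1, p = 0.039062, reject H0.


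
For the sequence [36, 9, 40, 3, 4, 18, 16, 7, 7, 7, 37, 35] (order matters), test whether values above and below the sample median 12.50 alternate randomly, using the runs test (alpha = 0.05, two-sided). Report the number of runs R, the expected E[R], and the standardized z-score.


Step 1: Compute median = 12.50; label A = above, B = below.
Labels in order: ABABBAABBBAA  (n_A = 6, n_B = 6)
Step 2: Count runs R = 7.
Step 3: Under H0 (random ordering), E[R] = 2*n_A*n_B/(n_A+n_B) + 1 = 2*6*6/12 + 1 = 7.0000.
        Var[R] = 2*n_A*n_B*(2*n_A*n_B - n_A - n_B) / ((n_A+n_B)^2 * (n_A+n_B-1)) = 4320/1584 = 2.7273.
        SD[R] = 1.6514.
Step 4: R = E[R], so z = 0 with no continuity correction.
Step 5: Two-sided p-value via normal approximation = 2*(1 - Phi(|z|)) = 1.000000.
Step 6: alpha = 0.05. fail to reject H0.

R = 7, z = 0.0000, p = 1.000000, fail to reject H0.


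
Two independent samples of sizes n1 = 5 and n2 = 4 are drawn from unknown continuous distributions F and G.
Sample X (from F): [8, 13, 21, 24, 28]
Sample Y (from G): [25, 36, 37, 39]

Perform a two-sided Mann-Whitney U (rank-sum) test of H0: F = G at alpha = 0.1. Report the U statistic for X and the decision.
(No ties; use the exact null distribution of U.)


Step 1: Combine and sort all 9 observations; assign midranks.
sorted (value, group): (8,X), (13,X), (21,X), (24,X), (25,Y), (28,X), (36,Y), (37,Y), (39,Y)
ranks: 8->1, 13->2, 21->3, 24->4, 25->5, 28->6, 36->7, 37->8, 39->9
Step 2: Rank sum for X: R1 = 1 + 2 + 3 + 4 + 6 = 16.
Step 3: U_X = R1 - n1(n1+1)/2 = 16 - 5*6/2 = 16 - 15 = 1.
       U_Y = n1*n2 - U_X = 20 - 1 = 19.
Step 4: No ties, so the exact null distribution of U (based on enumerating the C(9,5) = 126 equally likely rank assignments) gives the two-sided p-value.
Step 5: p-value = 0.031746; compare to alpha = 0.1. reject H0.

U_X = 1, p = 0.031746, reject H0 at alpha = 0.1.


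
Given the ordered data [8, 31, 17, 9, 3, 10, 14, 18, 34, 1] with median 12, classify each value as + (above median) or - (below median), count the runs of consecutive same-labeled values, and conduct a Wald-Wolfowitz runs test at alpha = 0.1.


Step 1: Compute median = 12; label A = above, B = below.
Labels in order: BAABBBAAAB  (n_A = 5, n_B = 5)
Step 2: Count runs R = 5.
Step 3: Under H0 (random ordering), E[R] = 2*n_A*n_B/(n_A+n_B) + 1 = 2*5*5/10 + 1 = 6.0000.
        Var[R] = 2*n_A*n_B*(2*n_A*n_B - n_A - n_B) / ((n_A+n_B)^2 * (n_A+n_B-1)) = 2000/900 = 2.2222.
        SD[R] = 1.4907.
Step 4: Continuity-corrected z = (R + 0.5 - E[R]) / SD[R] = (5 + 0.5 - 6.0000) / 1.4907 = -0.3354.
Step 5: Two-sided p-value via normal approximation = 2*(1 - Phi(|z|)) = 0.737316.
Step 6: alpha = 0.1. fail to reject H0.

R = 5, z = -0.3354, p = 0.737316, fail to reject H0.


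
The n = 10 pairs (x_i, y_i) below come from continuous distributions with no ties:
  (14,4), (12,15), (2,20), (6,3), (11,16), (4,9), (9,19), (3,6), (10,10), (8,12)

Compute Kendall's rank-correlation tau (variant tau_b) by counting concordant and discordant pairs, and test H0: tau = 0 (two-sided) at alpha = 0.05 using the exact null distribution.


Step 1: Enumerate the 45 unordered pairs (i,j) with i<j and classify each by sign(x_j-x_i) * sign(y_j-y_i).
  (1,2):dx=-2,dy=+11->D; (1,3):dx=-12,dy=+16->D; (1,4):dx=-8,dy=-1->C; (1,5):dx=-3,dy=+12->D
  (1,6):dx=-10,dy=+5->D; (1,7):dx=-5,dy=+15->D; (1,8):dx=-11,dy=+2->D; (1,9):dx=-4,dy=+6->D
  (1,10):dx=-6,dy=+8->D; (2,3):dx=-10,dy=+5->D; (2,4):dx=-6,dy=-12->C; (2,5):dx=-1,dy=+1->D
  (2,6):dx=-8,dy=-6->C; (2,7):dx=-3,dy=+4->D; (2,8):dx=-9,dy=-9->C; (2,9):dx=-2,dy=-5->C
  (2,10):dx=-4,dy=-3->C; (3,4):dx=+4,dy=-17->D; (3,5):dx=+9,dy=-4->D; (3,6):dx=+2,dy=-11->D
  (3,7):dx=+7,dy=-1->D; (3,8):dx=+1,dy=-14->D; (3,9):dx=+8,dy=-10->D; (3,10):dx=+6,dy=-8->D
  (4,5):dx=+5,dy=+13->C; (4,6):dx=-2,dy=+6->D; (4,7):dx=+3,dy=+16->C; (4,8):dx=-3,dy=+3->D
  (4,9):dx=+4,dy=+7->C; (4,10):dx=+2,dy=+9->C; (5,6):dx=-7,dy=-7->C; (5,7):dx=-2,dy=+3->D
  (5,8):dx=-8,dy=-10->C; (5,9):dx=-1,dy=-6->C; (5,10):dx=-3,dy=-4->C; (6,7):dx=+5,dy=+10->C
  (6,8):dx=-1,dy=-3->C; (6,9):dx=+6,dy=+1->C; (6,10):dx=+4,dy=+3->C; (7,8):dx=-6,dy=-13->C
  (7,9):dx=+1,dy=-9->D; (7,10):dx=-1,dy=-7->C; (8,9):dx=+7,dy=+4->C; (8,10):dx=+5,dy=+6->C
  (9,10):dx=-2,dy=+2->D
Step 2: C = 22, D = 23, total pairs = 45.
Step 3: tau = (C - D)/(n(n-1)/2) = (22 - 23)/45 = -0.022222.
Step 4: Exact two-sided p-value (enumerate n! = 3628800 permutations of y under H0): p = 1.000000.
Step 5: alpha = 0.05. fail to reject H0.

tau_b = -0.0222 (C=22, D=23), p = 1.000000, fail to reject H0.


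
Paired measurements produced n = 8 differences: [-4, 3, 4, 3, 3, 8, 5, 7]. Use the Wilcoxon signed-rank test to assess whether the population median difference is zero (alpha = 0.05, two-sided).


Step 1: Drop any zero differences (none here) and take |d_i|.
|d| = [4, 3, 4, 3, 3, 8, 5, 7]
Step 2: Midrank |d_i| (ties get averaged ranks).
ranks: |4|->4.5, |3|->2, |4|->4.5, |3|->2, |3|->2, |8|->8, |5|->6, |7|->7
Step 3: Attach original signs; sum ranks with positive sign and with negative sign.
W+ = 2 + 4.5 + 2 + 2 + 8 + 6 + 7 = 31.5
W- = 4.5 = 4.5
(Check: W+ + W- = 36 should equal n(n+1)/2 = 36.)
Step 4: Test statistic W = min(W+, W-) = 4.5.
Step 5: Ties in |d|, so use the tie-corrected normal approximation.
        E[W] = n(n+1)/4 = 8*9/4 = 18.
        Tie groups: |d|=3 (t=3), |d|=4 (t=2); sum(t^3 - t) = 30.
        Var[W] = n(n+1)(2n+1)/24 - sum(t^3-t)/48 = 1224/24 - 30/48 = 50.375.
        z = (W - E[W]) / sqrt(Var[W]) = (4.5 - 18) / 7.0975 = -1.9021.
        Two-sided p = 2*Phi(z) = 0.057162.
Step 6: alpha = 0.05. fail to reject H0.

W+ = 31.5, W- = 4.5, W = min = 4.5, p = 0.057162, fail to reject H0.


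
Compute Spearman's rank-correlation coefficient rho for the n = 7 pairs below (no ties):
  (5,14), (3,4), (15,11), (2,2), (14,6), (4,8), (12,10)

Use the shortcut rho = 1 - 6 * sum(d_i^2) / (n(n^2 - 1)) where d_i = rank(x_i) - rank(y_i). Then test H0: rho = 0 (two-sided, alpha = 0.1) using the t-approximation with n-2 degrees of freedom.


Step 1: Rank x and y separately (midranks; no ties here).
rank(x): 5->4, 3->2, 15->7, 2->1, 14->6, 4->3, 12->5
rank(y): 14->7, 4->2, 11->6, 2->1, 6->3, 8->4, 10->5
Step 2: d_i = R_x(i) - R_y(i); compute d_i^2.
  (4-7)^2=9, (2-2)^2=0, (7-6)^2=1, (1-1)^2=0, (6-3)^2=9, (3-4)^2=1, (5-5)^2=0
sum(d^2) = 20.
Step 3: rho = 1 - 6*20 / (7*(7^2 - 1)) = 1 - 120/336 = 0.642857.
Step 4: Under H0, t = rho * sqrt((n-2)/(1-rho^2)) = 1.8766 ~ t(5).
Step 5: Two-sided p-value from the t-distribution with 5 df = 0.119392.
Step 6: alpha = 0.1. fail to reject H0.

rho = 0.6429, p = 0.119392, fail to reject H0 at alpha = 0.1.


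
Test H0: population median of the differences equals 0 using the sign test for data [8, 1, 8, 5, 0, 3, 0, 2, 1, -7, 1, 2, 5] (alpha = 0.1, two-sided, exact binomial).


Step 1: Discard zero differences. Original n = 13; n_eff = number of nonzero differences = 11.
Nonzero differences (with sign): +8, +1, +8, +5, +3, +2, +1, -7, +1, +2, +5
Step 2: Count signs: positive = 10, negative = 1.
Step 3: Under H0: P(positive) = 0.5, so the number of positives S ~ Bin(11, 0.5).
Step 4: Two-sided exact p-value = sum of Bin(11,0.5) probabilities at or below the observed probability = 0.011719.
Step 5: alpha = 0.1. reject H0.

n_eff = 11, pos = 10, neg = 1, p = 0.011719, reject H0.


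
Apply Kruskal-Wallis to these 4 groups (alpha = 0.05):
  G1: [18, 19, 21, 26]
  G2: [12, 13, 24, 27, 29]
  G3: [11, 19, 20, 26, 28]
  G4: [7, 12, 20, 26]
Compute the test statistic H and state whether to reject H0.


Step 1: Combine all N = 18 observations and assign midranks.
sorted (value, group, rank): (7,G4,1), (11,G3,2), (12,G2,3.5), (12,G4,3.5), (13,G2,5), (18,G1,6), (19,G1,7.5), (19,G3,7.5), (20,G3,9.5), (20,G4,9.5), (21,G1,11), (24,G2,12), (26,G1,14), (26,G3,14), (26,G4,14), (27,G2,16), (28,G3,17), (29,G2,18)
Step 2: Sum ranks within each group.
R_1 = 38.5 (n_1 = 4)
R_2 = 54.5 (n_2 = 5)
R_3 = 50 (n_3 = 5)
R_4 = 28 (n_4 = 4)
Step 3: H = 12/(N(N+1)) * sum(R_i^2/n_i) - 3(N+1)
     = 12/(18*19) * (38.5^2/4 + 54.5^2/5 + 50^2/5 + 28^2/4) - 3*19
     = 0.035088 * 1660.61 - 57
     = 1.267105.
Step 4: Ties present; correction factor C = 1 - 42/(18^3 - 18) = 0.992776. Corrected H = 1.267105 / 0.992776 = 1.276325.
Step 5: Under H0, H ~ chi^2(3); p-value = 0.734762.
Step 6: alpha = 0.05. fail to reject H0.

H = 1.2763, df = 3, p = 0.734762, fail to reject H0.


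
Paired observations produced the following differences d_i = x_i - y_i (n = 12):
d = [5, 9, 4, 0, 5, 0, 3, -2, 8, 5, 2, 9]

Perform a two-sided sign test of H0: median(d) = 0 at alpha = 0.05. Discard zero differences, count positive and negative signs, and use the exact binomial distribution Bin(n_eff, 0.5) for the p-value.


Step 1: Discard zero differences. Original n = 12; n_eff = number of nonzero differences = 10.
Nonzero differences (with sign): +5, +9, +4, +5, +3, -2, +8, +5, +2, +9
Step 2: Count signs: positive = 9, negative = 1.
Step 3: Under H0: P(positive) = 0.5, so the number of positives S ~ Bin(10, 0.5).
Step 4: Two-sided exact p-value = sum of Bin(10,0.5) probabilities at or below the observed probability = 0.021484.
Step 5: alpha = 0.05. reject H0.

n_eff = 10, pos = 9, neg = 1, p = 0.021484, reject H0.


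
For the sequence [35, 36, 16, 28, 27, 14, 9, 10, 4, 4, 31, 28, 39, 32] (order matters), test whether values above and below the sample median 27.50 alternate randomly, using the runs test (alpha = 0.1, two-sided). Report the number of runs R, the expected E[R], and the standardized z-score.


Step 1: Compute median = 27.50; label A = above, B = below.
Labels in order: AABABBBBBBAAAA  (n_A = 7, n_B = 7)
Step 2: Count runs R = 5.
Step 3: Under H0 (random ordering), E[R] = 2*n_A*n_B/(n_A+n_B) + 1 = 2*7*7/14 + 1 = 8.0000.
        Var[R] = 2*n_A*n_B*(2*n_A*n_B - n_A - n_B) / ((n_A+n_B)^2 * (n_A+n_B-1)) = 8232/2548 = 3.2308.
        SD[R] = 1.7974.
Step 4: Continuity-corrected z = (R + 0.5 - E[R]) / SD[R] = (5 + 0.5 - 8.0000) / 1.7974 = -1.3909.
Step 5: Two-sided p-value via normal approximation = 2*(1 - Phi(|z|)) = 0.164264.
Step 6: alpha = 0.1. fail to reject H0.

R = 5, z = -1.3909, p = 0.164264, fail to reject H0.


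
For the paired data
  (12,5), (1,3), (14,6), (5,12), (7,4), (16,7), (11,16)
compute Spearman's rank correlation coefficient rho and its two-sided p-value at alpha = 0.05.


Step 1: Rank x and y separately (midranks; no ties here).
rank(x): 12->5, 1->1, 14->6, 5->2, 7->3, 16->7, 11->4
rank(y): 5->3, 3->1, 6->4, 12->6, 4->2, 7->5, 16->7
Step 2: d_i = R_x(i) - R_y(i); compute d_i^2.
  (5-3)^2=4, (1-1)^2=0, (6-4)^2=4, (2-6)^2=16, (3-2)^2=1, (7-5)^2=4, (4-7)^2=9
sum(d^2) = 38.
Step 3: rho = 1 - 6*38 / (7*(7^2 - 1)) = 1 - 228/336 = 0.321429.
Step 4: Under H0, t = rho * sqrt((n-2)/(1-rho^2)) = 0.7590 ~ t(5).
Step 5: Two-sided p-value from the t-distribution with 5 df = 0.482072.
Step 6: alpha = 0.05. fail to reject H0.

rho = 0.3214, p = 0.482072, fail to reject H0 at alpha = 0.05.


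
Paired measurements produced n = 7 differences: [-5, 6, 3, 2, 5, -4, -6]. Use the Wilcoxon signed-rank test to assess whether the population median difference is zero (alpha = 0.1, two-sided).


Step 1: Drop any zero differences (none here) and take |d_i|.
|d| = [5, 6, 3, 2, 5, 4, 6]
Step 2: Midrank |d_i| (ties get averaged ranks).
ranks: |5|->4.5, |6|->6.5, |3|->2, |2|->1, |5|->4.5, |4|->3, |6|->6.5
Step 3: Attach original signs; sum ranks with positive sign and with negative sign.
W+ = 6.5 + 2 + 1 + 4.5 = 14
W- = 4.5 + 3 + 6.5 = 14
(Check: W+ + W- = 28 should equal n(n+1)/2 = 28.)
Step 4: Test statistic W = min(W+, W-) = 14.
Step 5: Ties in |d|, so use the tie-corrected normal approximation.
        E[W] = n(n+1)/4 = 7*8/4 = 14.
        Tie groups: |d|=5 (t=2), |d|=6 (t=2); sum(t^3 - t) = 12.
        Var[W] = n(n+1)(2n+1)/24 - sum(t^3-t)/48 = 840/24 - 12/48 = 34.75.
        z = (W - E[W]) / sqrt(Var[W]) = (14 - 14) / 5.8949 = 0.0000.
        Two-sided p = 2*Phi(z) = 1.000000.
Step 6: alpha = 0.1. fail to reject H0.

W+ = 14, W- = 14, W = min = 14, p = 1.000000, fail to reject H0.


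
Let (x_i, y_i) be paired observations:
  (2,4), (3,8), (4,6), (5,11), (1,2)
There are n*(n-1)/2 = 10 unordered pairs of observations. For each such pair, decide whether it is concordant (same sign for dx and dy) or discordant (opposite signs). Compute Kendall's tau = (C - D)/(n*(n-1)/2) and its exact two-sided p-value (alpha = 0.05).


Step 1: Enumerate the 10 unordered pairs (i,j) with i<j and classify each by sign(x_j-x_i) * sign(y_j-y_i).
  (1,2):dx=+1,dy=+4->C; (1,3):dx=+2,dy=+2->C; (1,4):dx=+3,dy=+7->C; (1,5):dx=-1,dy=-2->C
  (2,3):dx=+1,dy=-2->D; (2,4):dx=+2,dy=+3->C; (2,5):dx=-2,dy=-6->C; (3,4):dx=+1,dy=+5->C
  (3,5):dx=-3,dy=-4->C; (4,5):dx=-4,dy=-9->C
Step 2: C = 9, D = 1, total pairs = 10.
Step 3: tau = (C - D)/(n(n-1)/2) = (9 - 1)/10 = 0.800000.
Step 4: Exact two-sided p-value (enumerate n! = 120 permutations of y under H0): p = 0.083333.
Step 5: alpha = 0.05. fail to reject H0.

tau_b = 0.8000 (C=9, D=1), p = 0.083333, fail to reject H0.


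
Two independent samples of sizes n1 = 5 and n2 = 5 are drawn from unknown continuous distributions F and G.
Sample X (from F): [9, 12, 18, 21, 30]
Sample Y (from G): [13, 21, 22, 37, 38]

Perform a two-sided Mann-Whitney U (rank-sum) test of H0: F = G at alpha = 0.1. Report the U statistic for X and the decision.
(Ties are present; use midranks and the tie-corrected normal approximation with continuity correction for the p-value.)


Step 1: Combine and sort all 10 observations; assign midranks.
sorted (value, group): (9,X), (12,X), (13,Y), (18,X), (21,X), (21,Y), (22,Y), (30,X), (37,Y), (38,Y)
ranks: 9->1, 12->2, 13->3, 18->4, 21->5.5, 21->5.5, 22->7, 30->8, 37->9, 38->10
Step 2: Rank sum for X: R1 = 1 + 2 + 4 + 5.5 + 8 = 20.5.
Step 3: U_X = R1 - n1(n1+1)/2 = 20.5 - 5*6/2 = 20.5 - 15 = 5.5.
       U_Y = n1*n2 - U_X = 25 - 5.5 = 19.5.
Step 4: Ties are present, so use the tie-corrected normal approximation (with continuity correction) for the p-value.
Step 5: p-value = 0.173217; compare to alpha = 0.1. fail to reject H0.

U_X = 5.5, p = 0.173217, fail to reject H0 at alpha = 0.1.


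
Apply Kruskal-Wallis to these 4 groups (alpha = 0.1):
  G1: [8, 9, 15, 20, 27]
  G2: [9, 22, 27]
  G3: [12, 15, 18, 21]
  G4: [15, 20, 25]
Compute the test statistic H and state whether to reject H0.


Step 1: Combine all N = 15 observations and assign midranks.
sorted (value, group, rank): (8,G1,1), (9,G1,2.5), (9,G2,2.5), (12,G3,4), (15,G1,6), (15,G3,6), (15,G4,6), (18,G3,8), (20,G1,9.5), (20,G4,9.5), (21,G3,11), (22,G2,12), (25,G4,13), (27,G1,14.5), (27,G2,14.5)
Step 2: Sum ranks within each group.
R_1 = 33.5 (n_1 = 5)
R_2 = 29 (n_2 = 3)
R_3 = 29 (n_3 = 4)
R_4 = 28.5 (n_4 = 3)
Step 3: H = 12/(N(N+1)) * sum(R_i^2/n_i) - 3(N+1)
     = 12/(15*16) * (33.5^2/5 + 29^2/3 + 29^2/4 + 28.5^2/3) - 3*16
     = 0.050000 * 985.783 - 48
     = 1.289167.
Step 4: Ties present; correction factor C = 1 - 42/(15^3 - 15) = 0.987500. Corrected H = 1.289167 / 0.987500 = 1.305485.
Step 5: Under H0, H ~ chi^2(3); p-value = 0.727831.
Step 6: alpha = 0.1. fail to reject H0.

H = 1.3055, df = 3, p = 0.727831, fail to reject H0.


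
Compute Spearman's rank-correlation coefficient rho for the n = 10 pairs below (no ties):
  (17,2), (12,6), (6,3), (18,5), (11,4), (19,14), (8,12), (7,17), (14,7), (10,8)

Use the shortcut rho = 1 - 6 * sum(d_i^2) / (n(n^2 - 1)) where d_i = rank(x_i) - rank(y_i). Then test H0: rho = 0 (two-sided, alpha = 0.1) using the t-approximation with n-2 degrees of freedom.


Step 1: Rank x and y separately (midranks; no ties here).
rank(x): 17->8, 12->6, 6->1, 18->9, 11->5, 19->10, 8->3, 7->2, 14->7, 10->4
rank(y): 2->1, 6->5, 3->2, 5->4, 4->3, 14->9, 12->8, 17->10, 7->6, 8->7
Step 2: d_i = R_x(i) - R_y(i); compute d_i^2.
  (8-1)^2=49, (6-5)^2=1, (1-2)^2=1, (9-4)^2=25, (5-3)^2=4, (10-9)^2=1, (3-8)^2=25, (2-10)^2=64, (7-6)^2=1, (4-7)^2=9
sum(d^2) = 180.
Step 3: rho = 1 - 6*180 / (10*(10^2 - 1)) = 1 - 1080/990 = -0.090909.
Step 4: Under H0, t = rho * sqrt((n-2)/(1-rho^2)) = -0.2582 ~ t(8).
Step 5: Two-sided p-value from the t-distribution with 8 df = 0.802772.
Step 6: alpha = 0.1. fail to reject H0.

rho = -0.0909, p = 0.802772, fail to reject H0 at alpha = 0.1.


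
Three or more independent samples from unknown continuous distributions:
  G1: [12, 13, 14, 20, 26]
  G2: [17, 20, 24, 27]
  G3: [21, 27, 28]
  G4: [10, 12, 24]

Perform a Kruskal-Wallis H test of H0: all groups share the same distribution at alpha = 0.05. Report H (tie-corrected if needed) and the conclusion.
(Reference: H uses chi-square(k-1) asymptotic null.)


Step 1: Combine all N = 15 observations and assign midranks.
sorted (value, group, rank): (10,G4,1), (12,G1,2.5), (12,G4,2.5), (13,G1,4), (14,G1,5), (17,G2,6), (20,G1,7.5), (20,G2,7.5), (21,G3,9), (24,G2,10.5), (24,G4,10.5), (26,G1,12), (27,G2,13.5), (27,G3,13.5), (28,G3,15)
Step 2: Sum ranks within each group.
R_1 = 31 (n_1 = 5)
R_2 = 37.5 (n_2 = 4)
R_3 = 37.5 (n_3 = 3)
R_4 = 14 (n_4 = 3)
Step 3: H = 12/(N(N+1)) * sum(R_i^2/n_i) - 3(N+1)
     = 12/(15*16) * (31^2/5 + 37.5^2/4 + 37.5^2/3 + 14^2/3) - 3*16
     = 0.050000 * 1077.85 - 48
     = 5.892292.
Step 4: Ties present; correction factor C = 1 - 24/(15^3 - 15) = 0.992857. Corrected H = 5.892292 / 0.992857 = 5.934682.
Step 5: Under H0, H ~ chi^2(3); p-value = 0.114832.
Step 6: alpha = 0.05. fail to reject H0.

H = 5.9347, df = 3, p = 0.114832, fail to reject H0.


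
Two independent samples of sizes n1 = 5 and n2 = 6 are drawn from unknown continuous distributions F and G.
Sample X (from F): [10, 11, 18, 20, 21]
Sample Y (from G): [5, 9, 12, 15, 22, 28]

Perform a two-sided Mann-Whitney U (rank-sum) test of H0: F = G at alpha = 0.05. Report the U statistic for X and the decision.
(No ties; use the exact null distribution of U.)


Step 1: Combine and sort all 11 observations; assign midranks.
sorted (value, group): (5,Y), (9,Y), (10,X), (11,X), (12,Y), (15,Y), (18,X), (20,X), (21,X), (22,Y), (28,Y)
ranks: 5->1, 9->2, 10->3, 11->4, 12->5, 15->6, 18->7, 20->8, 21->9, 22->10, 28->11
Step 2: Rank sum for X: R1 = 3 + 4 + 7 + 8 + 9 = 31.
Step 3: U_X = R1 - n1(n1+1)/2 = 31 - 5*6/2 = 31 - 15 = 16.
       U_Y = n1*n2 - U_X = 30 - 16 = 14.
Step 4: No ties, so the exact null distribution of U (based on enumerating the C(11,5) = 462 equally likely rank assignments) gives the two-sided p-value.
Step 5: p-value = 0.930736; compare to alpha = 0.05. fail to reject H0.

U_X = 16, p = 0.930736, fail to reject H0 at alpha = 0.05.


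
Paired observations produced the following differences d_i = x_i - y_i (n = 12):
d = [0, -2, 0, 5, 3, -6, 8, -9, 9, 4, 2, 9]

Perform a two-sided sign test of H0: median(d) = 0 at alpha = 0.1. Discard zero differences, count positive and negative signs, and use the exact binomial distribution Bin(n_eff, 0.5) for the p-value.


Step 1: Discard zero differences. Original n = 12; n_eff = number of nonzero differences = 10.
Nonzero differences (with sign): -2, +5, +3, -6, +8, -9, +9, +4, +2, +9
Step 2: Count signs: positive = 7, negative = 3.
Step 3: Under H0: P(positive) = 0.5, so the number of positives S ~ Bin(10, 0.5).
Step 4: Two-sided exact p-value = sum of Bin(10,0.5) probabilities at or below the observed probability = 0.343750.
Step 5: alpha = 0.1. fail to reject H0.

n_eff = 10, pos = 7, neg = 3, p = 0.343750, fail to reject H0.


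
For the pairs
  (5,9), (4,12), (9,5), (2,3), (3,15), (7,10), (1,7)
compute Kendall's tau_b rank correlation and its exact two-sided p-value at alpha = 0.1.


Step 1: Enumerate the 21 unordered pairs (i,j) with i<j and classify each by sign(x_j-x_i) * sign(y_j-y_i).
  (1,2):dx=-1,dy=+3->D; (1,3):dx=+4,dy=-4->D; (1,4):dx=-3,dy=-6->C; (1,5):dx=-2,dy=+6->D
  (1,6):dx=+2,dy=+1->C; (1,7):dx=-4,dy=-2->C; (2,3):dx=+5,dy=-7->D; (2,4):dx=-2,dy=-9->C
  (2,5):dx=-1,dy=+3->D; (2,6):dx=+3,dy=-2->D; (2,7):dx=-3,dy=-5->C; (3,4):dx=-7,dy=-2->C
  (3,5):dx=-6,dy=+10->D; (3,6):dx=-2,dy=+5->D; (3,7):dx=-8,dy=+2->D; (4,5):dx=+1,dy=+12->C
  (4,6):dx=+5,dy=+7->C; (4,7):dx=-1,dy=+4->D; (5,6):dx=+4,dy=-5->D; (5,7):dx=-2,dy=-8->C
  (6,7):dx=-6,dy=-3->C
Step 2: C = 10, D = 11, total pairs = 21.
Step 3: tau = (C - D)/(n(n-1)/2) = (10 - 11)/21 = -0.047619.
Step 4: Exact two-sided p-value (enumerate n! = 5040 permutations of y under H0): p = 1.000000.
Step 5: alpha = 0.1. fail to reject H0.

tau_b = -0.0476 (C=10, D=11), p = 1.000000, fail to reject H0.


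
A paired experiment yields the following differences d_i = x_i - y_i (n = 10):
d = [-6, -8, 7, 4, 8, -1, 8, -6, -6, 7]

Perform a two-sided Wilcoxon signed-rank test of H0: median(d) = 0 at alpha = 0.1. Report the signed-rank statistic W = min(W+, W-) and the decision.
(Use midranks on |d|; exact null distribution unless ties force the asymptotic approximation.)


Step 1: Drop any zero differences (none here) and take |d_i|.
|d| = [6, 8, 7, 4, 8, 1, 8, 6, 6, 7]
Step 2: Midrank |d_i| (ties get averaged ranks).
ranks: |6|->4, |8|->9, |7|->6.5, |4|->2, |8|->9, |1|->1, |8|->9, |6|->4, |6|->4, |7|->6.5
Step 3: Attach original signs; sum ranks with positive sign and with negative sign.
W+ = 6.5 + 2 + 9 + 9 + 6.5 = 33
W- = 4 + 9 + 1 + 4 + 4 = 22
(Check: W+ + W- = 55 should equal n(n+1)/2 = 55.)
Step 4: Test statistic W = min(W+, W-) = 22.
Step 5: Ties in |d|, so use the tie-corrected normal approximation.
        E[W] = n(n+1)/4 = 10*11/4 = 27.5.
        Tie groups: |d|=6 (t=3), |d|=7 (t=2), |d|=8 (t=3); sum(t^3 - t) = 54.
        Var[W] = n(n+1)(2n+1)/24 - sum(t^3-t)/48 = 2310/24 - 54/48 = 95.125.
        z = (W - E[W]) / sqrt(Var[W]) = (22 - 27.5) / 9.7532 = -0.5639.
        Two-sided p = 2*Phi(z) = 0.572810.
Step 6: alpha = 0.1. fail to reject H0.

W+ = 33, W- = 22, W = min = 22, p = 0.572810, fail to reject H0.


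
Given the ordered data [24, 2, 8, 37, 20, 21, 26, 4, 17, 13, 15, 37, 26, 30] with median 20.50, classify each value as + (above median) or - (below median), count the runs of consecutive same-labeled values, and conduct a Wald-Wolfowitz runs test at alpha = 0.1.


Step 1: Compute median = 20.50; label A = above, B = below.
Labels in order: ABBABAABBBBAAA  (n_A = 7, n_B = 7)
Step 2: Count runs R = 7.
Step 3: Under H0 (random ordering), E[R] = 2*n_A*n_B/(n_A+n_B) + 1 = 2*7*7/14 + 1 = 8.0000.
        Var[R] = 2*n_A*n_B*(2*n_A*n_B - n_A - n_B) / ((n_A+n_B)^2 * (n_A+n_B-1)) = 8232/2548 = 3.2308.
        SD[R] = 1.7974.
Step 4: Continuity-corrected z = (R + 0.5 - E[R]) / SD[R] = (7 + 0.5 - 8.0000) / 1.7974 = -0.2782.
Step 5: Two-sided p-value via normal approximation = 2*(1 - Phi(|z|)) = 0.780879.
Step 6: alpha = 0.1. fail to reject H0.

R = 7, z = -0.2782, p = 0.780879, fail to reject H0.


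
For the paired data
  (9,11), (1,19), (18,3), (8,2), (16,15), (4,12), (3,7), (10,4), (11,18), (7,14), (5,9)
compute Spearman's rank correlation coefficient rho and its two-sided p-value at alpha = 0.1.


Step 1: Rank x and y separately (midranks; no ties here).
rank(x): 9->7, 1->1, 18->11, 8->6, 16->10, 4->3, 3->2, 10->8, 11->9, 7->5, 5->4
rank(y): 11->6, 19->11, 3->2, 2->1, 15->9, 12->7, 7->4, 4->3, 18->10, 14->8, 9->5
Step 2: d_i = R_x(i) - R_y(i); compute d_i^2.
  (7-6)^2=1, (1-11)^2=100, (11-2)^2=81, (6-1)^2=25, (10-9)^2=1, (3-7)^2=16, (2-4)^2=4, (8-3)^2=25, (9-10)^2=1, (5-8)^2=9, (4-5)^2=1
sum(d^2) = 264.
Step 3: rho = 1 - 6*264 / (11*(11^2 - 1)) = 1 - 1584/1320 = -0.200000.
Step 4: Under H0, t = rho * sqrt((n-2)/(1-rho^2)) = -0.6124 ~ t(9).
Step 5: Two-sided p-value from the t-distribution with 9 df = 0.555445.
Step 6: alpha = 0.1. fail to reject H0.

rho = -0.2000, p = 0.555445, fail to reject H0 at alpha = 0.1.


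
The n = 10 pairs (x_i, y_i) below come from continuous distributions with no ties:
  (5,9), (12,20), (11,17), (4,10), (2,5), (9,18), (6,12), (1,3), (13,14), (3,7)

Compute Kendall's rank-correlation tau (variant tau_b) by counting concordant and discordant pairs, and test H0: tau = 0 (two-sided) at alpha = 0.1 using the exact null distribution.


Step 1: Enumerate the 45 unordered pairs (i,j) with i<j and classify each by sign(x_j-x_i) * sign(y_j-y_i).
  (1,2):dx=+7,dy=+11->C; (1,3):dx=+6,dy=+8->C; (1,4):dx=-1,dy=+1->D; (1,5):dx=-3,dy=-4->C
  (1,6):dx=+4,dy=+9->C; (1,7):dx=+1,dy=+3->C; (1,8):dx=-4,dy=-6->C; (1,9):dx=+8,dy=+5->C
  (1,10):dx=-2,dy=-2->C; (2,3):dx=-1,dy=-3->C; (2,4):dx=-8,dy=-10->C; (2,5):dx=-10,dy=-15->C
  (2,6):dx=-3,dy=-2->C; (2,7):dx=-6,dy=-8->C; (2,8):dx=-11,dy=-17->C; (2,9):dx=+1,dy=-6->D
  (2,10):dx=-9,dy=-13->C; (3,4):dx=-7,dy=-7->C; (3,5):dx=-9,dy=-12->C; (3,6):dx=-2,dy=+1->D
  (3,7):dx=-5,dy=-5->C; (3,8):dx=-10,dy=-14->C; (3,9):dx=+2,dy=-3->D; (3,10):dx=-8,dy=-10->C
  (4,5):dx=-2,dy=-5->C; (4,6):dx=+5,dy=+8->C; (4,7):dx=+2,dy=+2->C; (4,8):dx=-3,dy=-7->C
  (4,9):dx=+9,dy=+4->C; (4,10):dx=-1,dy=-3->C; (5,6):dx=+7,dy=+13->C; (5,7):dx=+4,dy=+7->C
  (5,8):dx=-1,dy=-2->C; (5,9):dx=+11,dy=+9->C; (5,10):dx=+1,dy=+2->C; (6,7):dx=-3,dy=-6->C
  (6,8):dx=-8,dy=-15->C; (6,9):dx=+4,dy=-4->D; (6,10):dx=-6,dy=-11->C; (7,8):dx=-5,dy=-9->C
  (7,9):dx=+7,dy=+2->C; (7,10):dx=-3,dy=-5->C; (8,9):dx=+12,dy=+11->C; (8,10):dx=+2,dy=+4->C
  (9,10):dx=-10,dy=-7->C
Step 2: C = 40, D = 5, total pairs = 45.
Step 3: tau = (C - D)/(n(n-1)/2) = (40 - 5)/45 = 0.777778.
Step 4: Exact two-sided p-value (enumerate n! = 3628800 permutations of y under H0): p = 0.000946.
Step 5: alpha = 0.1. reject H0.

tau_b = 0.7778 (C=40, D=5), p = 0.000946, reject H0.


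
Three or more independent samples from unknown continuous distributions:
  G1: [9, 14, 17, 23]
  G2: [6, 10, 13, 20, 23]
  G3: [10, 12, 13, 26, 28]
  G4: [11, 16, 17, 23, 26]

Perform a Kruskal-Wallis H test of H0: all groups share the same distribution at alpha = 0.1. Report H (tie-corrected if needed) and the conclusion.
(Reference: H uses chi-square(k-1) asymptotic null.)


Step 1: Combine all N = 19 observations and assign midranks.
sorted (value, group, rank): (6,G2,1), (9,G1,2), (10,G2,3.5), (10,G3,3.5), (11,G4,5), (12,G3,6), (13,G2,7.5), (13,G3,7.5), (14,G1,9), (16,G4,10), (17,G1,11.5), (17,G4,11.5), (20,G2,13), (23,G1,15), (23,G2,15), (23,G4,15), (26,G3,17.5), (26,G4,17.5), (28,G3,19)
Step 2: Sum ranks within each group.
R_1 = 37.5 (n_1 = 4)
R_2 = 40 (n_2 = 5)
R_3 = 53.5 (n_3 = 5)
R_4 = 59 (n_4 = 5)
Step 3: H = 12/(N(N+1)) * sum(R_i^2/n_i) - 3(N+1)
     = 12/(19*20) * (37.5^2/4 + 40^2/5 + 53.5^2/5 + 59^2/5) - 3*20
     = 0.031579 * 1940.21 - 60
     = 1.269868.
Step 4: Ties present; correction factor C = 1 - 48/(19^3 - 19) = 0.992982. Corrected H = 1.269868 / 0.992982 = 1.278843.
Step 5: Under H0, H ~ chi^2(3); p-value = 0.734163.
Step 6: alpha = 0.1. fail to reject H0.

H = 1.2788, df = 3, p = 0.734163, fail to reject H0.


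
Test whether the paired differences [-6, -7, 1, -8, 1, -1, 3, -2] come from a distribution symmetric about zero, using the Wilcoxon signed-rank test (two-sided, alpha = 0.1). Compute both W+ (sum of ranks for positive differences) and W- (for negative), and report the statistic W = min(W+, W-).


Step 1: Drop any zero differences (none here) and take |d_i|.
|d| = [6, 7, 1, 8, 1, 1, 3, 2]
Step 2: Midrank |d_i| (ties get averaged ranks).
ranks: |6|->6, |7|->7, |1|->2, |8|->8, |1|->2, |1|->2, |3|->5, |2|->4
Step 3: Attach original signs; sum ranks with positive sign and with negative sign.
W+ = 2 + 2 + 5 = 9
W- = 6 + 7 + 8 + 2 + 4 = 27
(Check: W+ + W- = 36 should equal n(n+1)/2 = 36.)
Step 4: Test statistic W = min(W+, W-) = 9.
Step 5: Ties in |d|, so use the tie-corrected normal approximation.
        E[W] = n(n+1)/4 = 8*9/4 = 18.
        Tie groups: |d|=1 (t=3); sum(t^3 - t) = 24.
        Var[W] = n(n+1)(2n+1)/24 - sum(t^3-t)/48 = 1224/24 - 24/48 = 50.5.
        z = (W - E[W]) / sqrt(Var[W]) = (9 - 18) / 7.1063 = -1.2665.
        Two-sided p = 2*Phi(z) = 0.205343.
Step 6: alpha = 0.1. fail to reject H0.

W+ = 9, W- = 27, W = min = 9, p = 0.205343, fail to reject H0.


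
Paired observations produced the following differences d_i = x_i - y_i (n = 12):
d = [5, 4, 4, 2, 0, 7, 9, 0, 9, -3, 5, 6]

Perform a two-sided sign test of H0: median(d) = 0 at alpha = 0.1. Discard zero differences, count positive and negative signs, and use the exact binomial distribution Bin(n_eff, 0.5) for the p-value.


Step 1: Discard zero differences. Original n = 12; n_eff = number of nonzero differences = 10.
Nonzero differences (with sign): +5, +4, +4, +2, +7, +9, +9, -3, +5, +6
Step 2: Count signs: positive = 9, negative = 1.
Step 3: Under H0: P(positive) = 0.5, so the number of positives S ~ Bin(10, 0.5).
Step 4: Two-sided exact p-value = sum of Bin(10,0.5) probabilities at or below the observed probability = 0.021484.
Step 5: alpha = 0.1. reject H0.

n_eff = 10, pos = 9, neg = 1, p = 0.021484, reject H0.


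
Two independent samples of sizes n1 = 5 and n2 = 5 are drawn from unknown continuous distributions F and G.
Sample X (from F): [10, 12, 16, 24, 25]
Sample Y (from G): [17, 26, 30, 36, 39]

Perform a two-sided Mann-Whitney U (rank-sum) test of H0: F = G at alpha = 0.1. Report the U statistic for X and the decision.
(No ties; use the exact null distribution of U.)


Step 1: Combine and sort all 10 observations; assign midranks.
sorted (value, group): (10,X), (12,X), (16,X), (17,Y), (24,X), (25,X), (26,Y), (30,Y), (36,Y), (39,Y)
ranks: 10->1, 12->2, 16->3, 17->4, 24->5, 25->6, 26->7, 30->8, 36->9, 39->10
Step 2: Rank sum for X: R1 = 1 + 2 + 3 + 5 + 6 = 17.
Step 3: U_X = R1 - n1(n1+1)/2 = 17 - 5*6/2 = 17 - 15 = 2.
       U_Y = n1*n2 - U_X = 25 - 2 = 23.
Step 4: No ties, so the exact null distribution of U (based on enumerating the C(10,5) = 252 equally likely rank assignments) gives the two-sided p-value.
Step 5: p-value = 0.031746; compare to alpha = 0.1. reject H0.

U_X = 2, p = 0.031746, reject H0 at alpha = 0.1.


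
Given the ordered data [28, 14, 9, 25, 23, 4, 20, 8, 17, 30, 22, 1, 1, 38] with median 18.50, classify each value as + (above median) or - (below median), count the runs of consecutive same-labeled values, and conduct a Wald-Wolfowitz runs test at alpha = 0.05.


Step 1: Compute median = 18.50; label A = above, B = below.
Labels in order: ABBAABABBAABBA  (n_A = 7, n_B = 7)
Step 2: Count runs R = 9.
Step 3: Under H0 (random ordering), E[R] = 2*n_A*n_B/(n_A+n_B) + 1 = 2*7*7/14 + 1 = 8.0000.
        Var[R] = 2*n_A*n_B*(2*n_A*n_B - n_A - n_B) / ((n_A+n_B)^2 * (n_A+n_B-1)) = 8232/2548 = 3.2308.
        SD[R] = 1.7974.
Step 4: Continuity-corrected z = (R - 0.5 - E[R]) / SD[R] = (9 - 0.5 - 8.0000) / 1.7974 = 0.2782.
Step 5: Two-sided p-value via normal approximation = 2*(1 - Phi(|z|)) = 0.780879.
Step 6: alpha = 0.05. fail to reject H0.

R = 9, z = 0.2782, p = 0.780879, fail to reject H0.


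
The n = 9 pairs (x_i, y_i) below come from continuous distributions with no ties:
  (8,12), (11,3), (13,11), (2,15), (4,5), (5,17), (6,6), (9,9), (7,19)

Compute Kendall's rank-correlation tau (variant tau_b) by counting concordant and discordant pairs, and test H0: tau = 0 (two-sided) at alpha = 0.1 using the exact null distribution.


Step 1: Enumerate the 36 unordered pairs (i,j) with i<j and classify each by sign(x_j-x_i) * sign(y_j-y_i).
  (1,2):dx=+3,dy=-9->D; (1,3):dx=+5,dy=-1->D; (1,4):dx=-6,dy=+3->D; (1,5):dx=-4,dy=-7->C
  (1,6):dx=-3,dy=+5->D; (1,7):dx=-2,dy=-6->C; (1,8):dx=+1,dy=-3->D; (1,9):dx=-1,dy=+7->D
  (2,3):dx=+2,dy=+8->C; (2,4):dx=-9,dy=+12->D; (2,5):dx=-7,dy=+2->D; (2,6):dx=-6,dy=+14->D
  (2,7):dx=-5,dy=+3->D; (2,8):dx=-2,dy=+6->D; (2,9):dx=-4,dy=+16->D; (3,4):dx=-11,dy=+4->D
  (3,5):dx=-9,dy=-6->C; (3,6):dx=-8,dy=+6->D; (3,7):dx=-7,dy=-5->C; (3,8):dx=-4,dy=-2->C
  (3,9):dx=-6,dy=+8->D; (4,5):dx=+2,dy=-10->D; (4,6):dx=+3,dy=+2->C; (4,7):dx=+4,dy=-9->D
  (4,8):dx=+7,dy=-6->D; (4,9):dx=+5,dy=+4->C; (5,6):dx=+1,dy=+12->C; (5,7):dx=+2,dy=+1->C
  (5,8):dx=+5,dy=+4->C; (5,9):dx=+3,dy=+14->C; (6,7):dx=+1,dy=-11->D; (6,8):dx=+4,dy=-8->D
  (6,9):dx=+2,dy=+2->C; (7,8):dx=+3,dy=+3->C; (7,9):dx=+1,dy=+13->C; (8,9):dx=-2,dy=+10->D
Step 2: C = 15, D = 21, total pairs = 36.
Step 3: tau = (C - D)/(n(n-1)/2) = (15 - 21)/36 = -0.166667.
Step 4: Exact two-sided p-value (enumerate n! = 362880 permutations of y under H0): p = 0.612202.
Step 5: alpha = 0.1. fail to reject H0.

tau_b = -0.1667 (C=15, D=21), p = 0.612202, fail to reject H0.
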